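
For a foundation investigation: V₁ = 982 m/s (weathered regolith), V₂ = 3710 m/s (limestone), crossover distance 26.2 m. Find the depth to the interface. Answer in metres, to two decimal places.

9.99 m

x_cross = 2h·√((V₂+V₁)/(V₂−V₁)) → h = x_cross / (2·√((V₂+V₁)/(V₂−V₁))).
√((V₂+V₁)/(V₂−V₁)) = √((3710+982)/(3710−982)) = 1.3115.
h = 26.2 / (2·1.3115) = 9.99 m.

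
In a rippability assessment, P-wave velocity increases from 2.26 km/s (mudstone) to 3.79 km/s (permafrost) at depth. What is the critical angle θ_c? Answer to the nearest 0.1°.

Critical incidence: sin θ_c = V₁/V₂ = 2.26/3.79 = 0.5963.
θ_c = arcsin 0.5963 = 36.61°.

36.6°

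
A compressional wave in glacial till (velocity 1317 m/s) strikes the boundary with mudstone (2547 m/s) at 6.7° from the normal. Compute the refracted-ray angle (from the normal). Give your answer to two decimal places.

sin θ₁/V₁ = sin θ₂/V₂ ⇒ sin θ₂ = 2547·sin 6.7°/1317 = 2547·0.1167/1317 = 0.2256.
θ₂ = arcsin 0.2256 = 13.04° from the normal.

13.04°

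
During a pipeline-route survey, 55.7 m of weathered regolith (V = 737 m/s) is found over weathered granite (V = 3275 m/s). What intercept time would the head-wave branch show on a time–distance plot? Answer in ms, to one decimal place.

tᵢ = 2h·√(V₂²−V₁²)/(V₁V₂).
√(V₂²−V₁²) = √(3275²−737²) = 3191.0 m/s.
tᵢ = 2·55.7·3191.0/(737·3275) = 0.14728 s.

147.3 ms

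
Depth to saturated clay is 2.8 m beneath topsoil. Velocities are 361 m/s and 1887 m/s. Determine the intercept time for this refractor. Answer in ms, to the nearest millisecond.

15 ms

tᵢ = 2h·√(V₂²−V₁²)/(V₁V₂).
√(V₂²−V₁²) = √(1887²−361²) = 1852.1 m/s.
tᵢ = 2·2.8·1852.1/(361·1887) = 0.01523 s.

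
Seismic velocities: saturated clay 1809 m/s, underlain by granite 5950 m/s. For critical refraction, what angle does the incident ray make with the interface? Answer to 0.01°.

72.30°

Critical incidence: sin θ_c = V₁/V₂ = 1809/5950 = 0.3040.
θ_c = arcsin 0.3040 = 17.70°.
Measured from the interface: 90° − 17.70° = 72.30°.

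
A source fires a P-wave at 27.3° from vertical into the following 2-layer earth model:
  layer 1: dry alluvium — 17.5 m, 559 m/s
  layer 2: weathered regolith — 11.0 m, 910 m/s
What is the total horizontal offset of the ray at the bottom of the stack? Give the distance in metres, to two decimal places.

p = sin θ₁/V₁ = sin 27.3°/559 = 8.2048e-04 s/m is conserved through the stack.
Layer 1: θ = 27.30°; offset = 17.5·tan 27.30° = 9.0324 m.
Layer 2: sin θ = p·910 = 0.7466 → θ = 48.30°; offset = 11.0·tan 48.30° = 12.3462 m.
Summing the layer offsets gives 21.3786 m.

21.38 m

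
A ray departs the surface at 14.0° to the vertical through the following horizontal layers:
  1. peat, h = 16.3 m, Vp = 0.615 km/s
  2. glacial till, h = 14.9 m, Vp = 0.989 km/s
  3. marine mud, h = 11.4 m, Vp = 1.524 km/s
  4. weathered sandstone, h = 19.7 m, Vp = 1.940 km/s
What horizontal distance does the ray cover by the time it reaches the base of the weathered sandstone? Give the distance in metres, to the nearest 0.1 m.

42.2 m

Apply Snell's law at each interface; in layer i the horizontal offset is hᵢ·tan θᵢ.
Layer 1: θ = 14.00°; offset = 16.3·tan 14.00° = 4.064 m.
Layer 2: sin θ = 0.989·sin 14.0°/0.615 = 0.3890, θ = 22.89°; offset = 14.9·tan 22.89° = 6.292 m.
Layer 3: sin θ = 1.524·sin 14.0°/0.615 = 0.5995, θ = 36.83°; offset = 11.4·tan 36.83° = 8.539 m.
Layer 4: sin θ = 1.940·sin 14.0°/0.615 = 0.7631, θ = 49.74°; offset = 19.7·tan 49.74° = 23.264 m.
Total horizontal offset = 42.159 m.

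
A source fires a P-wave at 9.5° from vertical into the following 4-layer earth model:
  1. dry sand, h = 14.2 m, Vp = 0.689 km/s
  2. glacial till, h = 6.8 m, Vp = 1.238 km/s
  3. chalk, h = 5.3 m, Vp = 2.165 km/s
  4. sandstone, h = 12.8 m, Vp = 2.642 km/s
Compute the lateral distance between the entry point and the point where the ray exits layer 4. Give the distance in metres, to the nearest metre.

18 m

Ray parameter p = sin 9.5° / 0.689 km/s = 2.3955e-01 s/km.
Layer 1: θ = 9.50°; offset = 14.2·tan 9.50° = 2.376 m.
Layer 2: sin θ = p·1.238 = 0.2966 → θ = 17.25°; offset = 6.8·tan 17.25° = 2.112 m.
Layer 3: sin θ = p·2.165 = 0.5186 → θ = 31.24°; offset = 5.3·tan 31.24° = 3.215 m.
Layer 4: sin θ = p·2.642 = 0.6329 → θ = 39.26°; offset = 12.8·tan 39.26° = 10.463 m.
Total horizontal offset = 18.166 m.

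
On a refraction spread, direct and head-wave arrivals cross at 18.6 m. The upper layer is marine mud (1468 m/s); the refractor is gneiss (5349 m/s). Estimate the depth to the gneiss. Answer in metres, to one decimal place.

x_cross = 2h·√((V₂+V₁)/(V₂−V₁)) → h = x_cross / (2·√((V₂+V₁)/(V₂−V₁))).
√((V₂+V₁)/(V₂−V₁)) = √((5349+1468)/(5349−1468)) = 1.3253.
h = 18.6 / (2·1.3253) = 7.02 m.

7.0 m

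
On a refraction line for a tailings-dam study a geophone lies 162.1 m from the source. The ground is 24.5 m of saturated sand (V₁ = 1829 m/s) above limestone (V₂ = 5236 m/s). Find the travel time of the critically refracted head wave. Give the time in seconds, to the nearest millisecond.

0.056 s

t = x/V₂ + 2h·√(V₂²−V₁²)/(V₁V₂).
√(V₂²−V₁²) = √(5236²−1829²) = 4906.2 m/s; delay term = 2·24.5·4906.2/(1829·5236) = 0.02510 s.
t = 162.1/5236 + 0.02510 = 0.05606 s.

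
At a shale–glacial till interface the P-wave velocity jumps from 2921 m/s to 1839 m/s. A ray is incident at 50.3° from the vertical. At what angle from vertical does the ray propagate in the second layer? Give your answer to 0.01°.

28.97°

sin θ₁/V₁ = sin θ₂/V₂ ⇒ sin θ₂ = 1839·sin 50.3°/2921 = 1839·0.7694/2921 = 0.4844.
θ₂ = sin⁻¹(0.4844) = 28.97° (from vertical).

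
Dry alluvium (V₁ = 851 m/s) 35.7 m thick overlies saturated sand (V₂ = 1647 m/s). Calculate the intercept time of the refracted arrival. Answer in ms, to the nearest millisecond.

72 ms

tᵢ = 2h·√(V₂²−V₁²)/(V₁V₂).
√(V₂²−V₁²) = √(1647²−851²) = 1410.1 m/s.
tᵢ = 2·35.7·1410.1/(851·1647) = 0.07183 s.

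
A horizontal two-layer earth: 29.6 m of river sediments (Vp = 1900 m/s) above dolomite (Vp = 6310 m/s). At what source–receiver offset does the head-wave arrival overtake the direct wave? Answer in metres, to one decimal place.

80.8 m

θ_c = arcsin(1900/6310) = 17.52°, so cos θ_c = 0.9536 and tᵢ = 2h cos θ_c/V₁ = 0.0297 s.
At crossover x/V₁ = x/V₂ + tᵢ ⇒ x = tᵢ/(1/V₁ − 1/V₂) = 0.02971/(5.2632e-04 − 1.5848e-04) = 80.77 m.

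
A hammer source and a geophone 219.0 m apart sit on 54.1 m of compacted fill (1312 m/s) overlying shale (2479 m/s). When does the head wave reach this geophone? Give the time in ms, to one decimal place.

θ_c = arcsin(V₁/V₂) = arcsin(1312/2479) = 31.95°, cos θ_c = 0.8485.
Intercept time tᵢ = 2h cos θ_c / V₁ = 2·54.1·0.8485/1312 = 0.06997 s.
t = x/V₂ + tᵢ = 219.0/2479 + 0.06997 = 0.15831 s.

158.3 ms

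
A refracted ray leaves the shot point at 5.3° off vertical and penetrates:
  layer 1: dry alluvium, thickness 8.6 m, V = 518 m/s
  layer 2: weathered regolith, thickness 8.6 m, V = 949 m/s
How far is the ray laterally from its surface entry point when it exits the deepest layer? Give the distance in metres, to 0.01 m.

p = sin θ₁/V₁ = sin 5.3°/518 = 1.7832e-04 s/m is conserved through the stack.
Layer 1: θ = 5.30°; offset = 8.6·tan 5.30° = 0.7978 m.
Layer 2: sin θ = p·949 = 0.1692 → θ = 9.74°; offset = 8.6·tan 9.74° = 1.4767 m.
Summing the layer offsets gives 2.2744 m.

2.27 m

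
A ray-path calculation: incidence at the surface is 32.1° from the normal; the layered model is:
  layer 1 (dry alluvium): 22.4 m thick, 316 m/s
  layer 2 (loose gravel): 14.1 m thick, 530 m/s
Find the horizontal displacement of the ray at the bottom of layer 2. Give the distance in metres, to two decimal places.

Ray parameter p = sin 32.1° / 316 m/s = 1.6816e-03 s/m.
Layer 1: θ = 32.10°; offset = 22.4·tan 32.10° = 14.0515 m.
Layer 2: sin θ = p·530 = 0.8913 → θ = 63.03°; offset = 14.1·tan 63.03° = 27.7125 m.
Total horizontal offset = 41.7640 m.

41.76 m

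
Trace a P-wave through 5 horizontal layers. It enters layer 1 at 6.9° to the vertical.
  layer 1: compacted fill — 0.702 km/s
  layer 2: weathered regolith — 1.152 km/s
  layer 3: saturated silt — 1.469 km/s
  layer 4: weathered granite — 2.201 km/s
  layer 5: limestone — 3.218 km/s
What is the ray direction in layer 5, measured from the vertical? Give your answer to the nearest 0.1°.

Snell's law across each interface conserves sin θ / V, so sin θ_5 = V_5·sin θ₁/V₁.
sin θ_5 = 3.218 × sin 6.9° / 0.702 = 0.5507.
θ_5 = arcsin 0.5507 = 33.42°.

33.4°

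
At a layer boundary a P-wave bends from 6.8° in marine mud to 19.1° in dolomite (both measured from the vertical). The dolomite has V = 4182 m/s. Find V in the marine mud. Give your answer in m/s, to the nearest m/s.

Snell's law: sin 6.8°/V₁ = sin 19.1°/V₂.
V₁ = V₂·sin 6.8°/sin 19.1° = 4182 × 0.3619 = 1513.26 m/s.

1513 m/s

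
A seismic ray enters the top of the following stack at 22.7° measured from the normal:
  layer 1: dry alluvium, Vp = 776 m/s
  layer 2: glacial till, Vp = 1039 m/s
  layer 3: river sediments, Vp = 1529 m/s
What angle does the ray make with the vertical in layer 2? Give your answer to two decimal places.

31.11°

Snell's law across each interface conserves sin θ / V, so sin θ_2 = V_2·sin θ₁/V₁.
sin θ_2 = 1039 × sin 22.7° / 776 = 0.5167.
θ_2 = 31.11° from the vertical.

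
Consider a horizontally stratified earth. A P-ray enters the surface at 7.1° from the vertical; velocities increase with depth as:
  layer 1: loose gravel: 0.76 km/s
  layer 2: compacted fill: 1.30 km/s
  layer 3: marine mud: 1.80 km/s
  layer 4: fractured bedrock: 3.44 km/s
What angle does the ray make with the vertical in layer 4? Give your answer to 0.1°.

34.0°

Ray parameter p = sin 7.1° / 0.76 = 1.6263e-01 s/km.
sin θ_4 = p·V_4 = 1.6263e-01 × 3.44 = 0.5595.
θ_4 = arcsin 0.5595 = 34.02°.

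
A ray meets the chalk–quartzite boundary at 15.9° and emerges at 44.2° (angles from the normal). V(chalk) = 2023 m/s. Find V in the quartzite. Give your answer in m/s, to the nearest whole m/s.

Snell's law: sin 15.9°/V₁ = sin 44.2°/V₂.
V₂ = V₁·sin 44.2°/sin 15.9° = 2023 × 2.5448 = 5148.08 m/s.

5148 m/s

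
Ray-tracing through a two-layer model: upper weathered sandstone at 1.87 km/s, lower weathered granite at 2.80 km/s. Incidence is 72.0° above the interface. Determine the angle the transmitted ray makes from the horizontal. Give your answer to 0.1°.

Convert to the normal: θ₁ = 90° − 72.0° = 18.0°.
Snell's law: sin θ₂ = (V₂/V₁)·sin θ₁ = (2.80/1.87)·sin 18.0° = 0.4627.
θ₂ = arcsin 0.4627 = 27.56° from the normal.
From the interface: 90° − 27.56° = 62.44°.

62.4°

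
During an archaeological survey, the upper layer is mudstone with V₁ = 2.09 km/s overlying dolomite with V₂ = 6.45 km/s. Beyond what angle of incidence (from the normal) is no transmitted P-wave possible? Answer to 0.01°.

Critical incidence: sin θ_c = V₁/V₂ = 2.09/6.45 = 0.3240.
θ_c = arcsin 0.3240 = 18.91°.

18.91°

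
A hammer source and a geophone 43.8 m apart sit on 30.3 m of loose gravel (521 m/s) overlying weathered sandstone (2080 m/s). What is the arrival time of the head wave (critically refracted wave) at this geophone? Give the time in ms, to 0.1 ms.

t = x/V₂ + 2h·√(V₂²−V₁²)/(V₁V₂).
√(V₂²−V₁²) = √(2080²−521²) = 2013.7 m/s; delay term = 2·30.3·2013.7/(521·2080) = 0.11261 s.
t = 43.8/2080 + 0.11261 = 0.13366 s.

133.7 ms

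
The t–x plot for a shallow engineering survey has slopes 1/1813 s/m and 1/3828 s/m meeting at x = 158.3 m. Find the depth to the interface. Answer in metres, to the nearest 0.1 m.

47.3 m

h = (x_cross/2)·√((V₂−V₁)/(V₂+V₁)).
(V₂−V₁)/(V₂+V₁) = (3828−1813)/(3828+1813) = 0.3572; √ = 0.5977.
h = (158.3/2)·0.5977 = 47.31 m.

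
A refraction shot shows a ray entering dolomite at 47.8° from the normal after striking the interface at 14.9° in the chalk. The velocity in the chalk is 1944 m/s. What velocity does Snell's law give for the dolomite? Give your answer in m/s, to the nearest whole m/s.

sin 14.9° = 0.2571; sin 47.8° = 0.7408.
V₂ = V₁·(sin θ₂/sin θ₁) = 1944·(0.7408/0.2571) = 5600.70 m/s.

5601 m/s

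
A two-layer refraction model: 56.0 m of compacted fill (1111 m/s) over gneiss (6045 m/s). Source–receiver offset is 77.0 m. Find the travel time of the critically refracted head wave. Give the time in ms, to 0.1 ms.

θ_c = arcsin(V₁/V₂) = arcsin(1111/6045) = 10.59°, cos θ_c = 0.9830.
Intercept time tᵢ = 2h cos θ_c / V₁ = 2·56.0·0.9830/1111 = 0.09909 s.
t = x/V₂ + tᵢ = 77.0/6045 + 0.09909 = 0.11183 s.

111.8 ms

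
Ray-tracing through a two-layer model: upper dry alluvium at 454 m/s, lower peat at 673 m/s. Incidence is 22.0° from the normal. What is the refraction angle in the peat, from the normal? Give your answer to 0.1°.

Snell's law: sin θ₂ = (V₂/V₁)·sin θ₁ = (673/454)·sin 22.0° = 0.5553.
θ₂ = arcsin 0.5553 = 33.73° from the normal.

33.7°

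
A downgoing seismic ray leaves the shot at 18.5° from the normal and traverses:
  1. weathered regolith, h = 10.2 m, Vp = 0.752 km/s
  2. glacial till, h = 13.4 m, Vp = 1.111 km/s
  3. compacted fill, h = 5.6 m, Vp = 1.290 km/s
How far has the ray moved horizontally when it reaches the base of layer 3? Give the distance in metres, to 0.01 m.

Apply Snell's law at each interface; in layer i the horizontal offset is hᵢ·tan θᵢ.
Layer 1: θ = 18.50°; offset = 10.2·tan 18.50° = 3.4129 m.
Layer 2: sin θ = 1.111·sin 18.5°/0.752 = 0.4688, θ = 27.96°; offset = 13.4·tan 27.96° = 7.1115 m.
Layer 3: sin θ = 1.290·sin 18.5°/0.752 = 0.5443, θ = 32.98°; offset = 5.6·tan 32.98° = 3.6336 m.
Σ offsets = 14.1580 m.

14.16 m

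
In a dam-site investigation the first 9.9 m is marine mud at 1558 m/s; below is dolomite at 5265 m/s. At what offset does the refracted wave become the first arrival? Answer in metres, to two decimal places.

26.86 m

θ_c = arcsin(1558/5265) = 17.21°, so cos θ_c = 0.9552 and tᵢ = 2h cos θ_c/V₁ = 0.0121 s.
At crossover x/V₁ = x/V₂ + tᵢ ⇒ x = tᵢ/(1/V₁ − 1/V₂) = 0.01214/(6.4185e-04 − 1.8993e-04) = 26.86 m.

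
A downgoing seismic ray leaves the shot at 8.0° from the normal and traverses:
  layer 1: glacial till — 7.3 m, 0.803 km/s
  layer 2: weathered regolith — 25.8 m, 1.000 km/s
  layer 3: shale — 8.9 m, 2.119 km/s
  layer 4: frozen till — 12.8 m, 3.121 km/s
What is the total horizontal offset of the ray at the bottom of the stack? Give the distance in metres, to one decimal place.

17.3 m

Apply Snell's law at each interface; in layer i the horizontal offset is hᵢ·tan θᵢ.
Layer 1: θ = 8.00°; offset = 7.3·tan 8.00° = 1.026 m.
Layer 2: sin θ = 1.000·sin 8.0°/0.803 = 0.1733, θ = 9.98°; offset = 25.8·tan 9.98° = 4.540 m.
Layer 3: sin θ = 2.119·sin 8.0°/0.803 = 0.3673, θ = 21.55°; offset = 8.9·tan 21.55° = 3.514 m.
Layer 4: sin θ = 3.121·sin 8.0°/0.803 = 0.5409, θ = 32.75°; offset = 12.8·tan 32.75° = 8.232 m.
Σ offsets = 17.312 m.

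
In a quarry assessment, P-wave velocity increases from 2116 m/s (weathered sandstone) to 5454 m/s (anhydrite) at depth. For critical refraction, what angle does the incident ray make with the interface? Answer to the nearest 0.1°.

67.2°

At critical incidence the refracted ray runs along the interface (θ₂ = 90°), so sin θ_c = V₁/V₂.
θ_c = arcsin(2116/5454) = arcsin 0.3880 = 22.83°.
Measured from the interface: 90° − 22.83° = 67.17°.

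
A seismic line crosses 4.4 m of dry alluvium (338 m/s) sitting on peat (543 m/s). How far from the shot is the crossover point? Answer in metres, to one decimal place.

x_cross = 2h·√((V₂+V₁)/(V₂−V₁)).
(V₂+V₁)/(V₂−V₁) = (543+338)/(543−338) = 4.2976; √ = 2.0731.
x_cross = 2·4.4·2.0731 = 18.24 m.

18.2 m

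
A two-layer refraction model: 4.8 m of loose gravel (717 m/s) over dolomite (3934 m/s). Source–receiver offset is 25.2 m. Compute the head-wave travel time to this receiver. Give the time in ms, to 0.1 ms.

19.6 ms

t = x/V₂ + 2h·√(V₂²−V₁²)/(V₁V₂).
√(V₂²−V₁²) = √(3934²−717²) = 3868.1 m/s; delay term = 2·4.8·3868.1/(717·3934) = 0.01316 s.
t = 25.2/3934 + 0.01316 = 0.01957 s.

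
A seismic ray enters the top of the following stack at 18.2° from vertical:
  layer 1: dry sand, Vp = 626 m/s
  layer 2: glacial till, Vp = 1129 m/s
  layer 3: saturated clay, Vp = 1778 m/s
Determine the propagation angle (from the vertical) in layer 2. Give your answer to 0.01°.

34.28°

Snell's law across each interface conserves sin θ / V, so sin θ_2 = V_2·sin θ₁/V₁.
sin θ_2 = 1129 × sin 18.2° / 626 = 0.5633.
θ_2 = 34.28° from the vertical.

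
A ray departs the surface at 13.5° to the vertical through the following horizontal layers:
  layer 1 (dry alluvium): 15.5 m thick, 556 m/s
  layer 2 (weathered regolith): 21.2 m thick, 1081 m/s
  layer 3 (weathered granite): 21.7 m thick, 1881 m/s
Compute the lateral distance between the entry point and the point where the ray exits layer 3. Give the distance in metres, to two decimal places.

p = sin θ₁/V₁ = sin 13.5°/556 = 4.1987e-04 s/m is conserved through the stack.
Layer 1: θ = 13.50°; offset = 15.5·tan 13.50° = 3.7212 m.
Layer 2: sin θ = p·1081 = 0.4539 → θ = 26.99°; offset = 21.2·tan 26.99° = 10.7985 m.
Layer 3: sin θ = p·1881 = 0.7898 → θ = 52.16°; offset = 21.7·tan 52.16° = 27.9390 m.
Total horizontal offset = 42.4587 m.

42.46 m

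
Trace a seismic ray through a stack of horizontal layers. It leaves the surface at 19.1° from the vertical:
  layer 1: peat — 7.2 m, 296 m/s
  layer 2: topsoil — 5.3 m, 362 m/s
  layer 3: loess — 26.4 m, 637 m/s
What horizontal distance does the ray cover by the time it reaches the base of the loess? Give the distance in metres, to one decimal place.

31.0 m

Apply Snell's law at each interface; in layer i the horizontal offset is hᵢ·tan θᵢ.
Layer 1: θ = 19.10°; offset = 7.2·tan 19.10° = 2.493 m.
Layer 2: sin θ = 362·sin 19.1°/296 = 0.4002, θ = 23.59°; offset = 5.3·tan 23.59° = 2.314 m.
Layer 3: sin θ = 637·sin 19.1°/296 = 0.7042, θ = 44.76°; offset = 26.4·tan 44.76° = 26.183 m.
Total horizontal offset = 30.990 m.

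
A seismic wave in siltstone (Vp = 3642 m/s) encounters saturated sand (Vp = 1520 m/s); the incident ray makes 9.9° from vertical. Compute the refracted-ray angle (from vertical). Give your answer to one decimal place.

4.1°

sin θ₁/V₁ = sin θ₂/V₂ ⇒ sin θ₂ = 1520·sin 9.9°/3642 = 1520·0.1719/3642 = 0.0718.
θ₂ = arcsin 0.0718 = 4.11° from the normal.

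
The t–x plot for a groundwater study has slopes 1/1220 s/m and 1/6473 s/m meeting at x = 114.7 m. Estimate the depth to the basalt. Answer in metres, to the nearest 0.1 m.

h = (x_cross/2)·√((V₂−V₁)/(V₂+V₁)).
(V₂−V₁)/(V₂+V₁) = (6473−1220)/(6473+1220) = 0.6828; √ = 0.8263.
h = (114.7/2)·0.8263 = 47.39 m.

47.4 m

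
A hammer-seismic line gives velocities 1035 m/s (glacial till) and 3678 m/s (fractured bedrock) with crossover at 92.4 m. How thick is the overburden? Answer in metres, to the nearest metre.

35 m

x_cross = 2h·√((V₂+V₁)/(V₂−V₁)) → h = x_cross / (2·√((V₂+V₁)/(V₂−V₁))).
√((V₂+V₁)/(V₂−V₁)) = √((3678+1035)/(3678−1035)) = 1.3354.
h = 92.4 / (2·1.3354) = 34.60 m.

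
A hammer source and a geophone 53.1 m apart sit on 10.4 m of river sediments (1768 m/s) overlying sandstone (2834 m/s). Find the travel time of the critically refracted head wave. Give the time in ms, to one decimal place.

θ_c = arcsin(V₁/V₂) = arcsin(1768/2834) = 38.60°, cos θ_c = 0.7815.
Intercept time tᵢ = 2h cos θ_c / V₁ = 2·10.4·0.7815/1768 = 0.00919 s.
t = x/V₂ + tᵢ = 53.1/2834 + 0.00919 = 0.02793 s.

27.9 ms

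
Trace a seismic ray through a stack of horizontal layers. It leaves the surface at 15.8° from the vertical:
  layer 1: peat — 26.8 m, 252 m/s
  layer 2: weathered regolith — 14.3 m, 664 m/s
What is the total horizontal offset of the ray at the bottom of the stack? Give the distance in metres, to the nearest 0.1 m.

p = sin θ₁/V₁ = sin 15.8°/252 = 1.0805e-03 s/m is conserved through the stack.
Layer 1: θ = 15.80°; offset = 26.8·tan 15.80° = 7.584 m.
Layer 2: sin θ = p·664 = 0.7174 → θ = 45.84°; offset = 14.3·tan 45.84° = 14.727 m.
Σ offsets = 22.311 m.

22.3 m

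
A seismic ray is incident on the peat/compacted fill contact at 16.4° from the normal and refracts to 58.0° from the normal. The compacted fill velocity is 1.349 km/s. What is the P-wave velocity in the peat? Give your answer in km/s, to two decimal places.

sin 16.4° = 0.2823; sin 58.0° = 0.8480.
V₁ = V₂·(sin θ₁/sin θ₂) = 1.349·(0.2823/0.8480) = 0.45 km/s.

0.45 km/s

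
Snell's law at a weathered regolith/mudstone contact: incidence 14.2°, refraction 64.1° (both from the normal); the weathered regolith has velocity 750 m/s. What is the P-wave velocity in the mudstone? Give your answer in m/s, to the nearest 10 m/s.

2750 m/s

Snell's law: sin 14.2°/V₁ = sin 64.1°/V₂.
V₂ = V₁·sin 64.1°/sin 14.2° = 750 × 3.6671 = 2750.30 m/s.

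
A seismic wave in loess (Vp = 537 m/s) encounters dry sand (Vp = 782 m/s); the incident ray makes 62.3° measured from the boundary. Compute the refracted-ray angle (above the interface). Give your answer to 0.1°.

47.4°

Angle from the normal: 90° − 62.3° = 27.7°.
sin θ₁/V₁ = sin θ₂/V₂ ⇒ sin θ₂ = 782·sin 27.7°/537 = 782·0.4648/537 = 0.6769.
θ₂ = arcsin 0.6769 = 42.60° from the normal.
From the interface: 90° − 42.60° = 47.40°.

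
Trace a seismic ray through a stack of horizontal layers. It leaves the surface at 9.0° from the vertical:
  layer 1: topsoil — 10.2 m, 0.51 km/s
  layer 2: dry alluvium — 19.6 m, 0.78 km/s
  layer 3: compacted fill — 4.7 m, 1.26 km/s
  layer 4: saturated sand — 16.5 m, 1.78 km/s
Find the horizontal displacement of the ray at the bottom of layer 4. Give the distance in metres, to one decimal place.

19.2 m

Apply Snell's law at each interface; in layer i the horizontal offset is hᵢ·tan θᵢ.
Layer 1: θ = 9.00°; offset = 10.2·tan 9.00° = 1.616 m.
Layer 2: sin θ = 0.78·sin 9.0°/0.51 = 0.2393, θ = 13.84°; offset = 19.6·tan 13.84° = 4.830 m.
Layer 3: sin θ = 1.26·sin 9.0°/0.51 = 0.3865, θ = 22.74°; offset = 4.7·tan 22.74° = 1.970 m.
Layer 4: sin θ = 1.78·sin 9.0°/0.51 = 0.5460, θ = 33.09°; offset = 16.5·tan 33.09° = 10.753 m.
Σ offsets = 19.168 m.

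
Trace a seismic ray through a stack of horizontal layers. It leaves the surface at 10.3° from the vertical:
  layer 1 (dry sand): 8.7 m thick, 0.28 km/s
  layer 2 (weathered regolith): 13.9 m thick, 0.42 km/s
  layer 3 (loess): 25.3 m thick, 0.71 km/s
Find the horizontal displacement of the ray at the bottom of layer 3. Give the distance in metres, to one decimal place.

Apply Snell's law at each interface; in layer i the horizontal offset is hᵢ·tan θᵢ.
Layer 1: θ = 10.30°; offset = 8.7·tan 10.30° = 1.581 m.
Layer 2: sin θ = 0.42·sin 10.3°/0.28 = 0.2682, θ = 15.56°; offset = 13.9·tan 15.56° = 3.870 m.
Layer 3: sin θ = 0.71·sin 10.3°/0.28 = 0.4534, θ = 26.96°; offset = 25.3·tan 26.96° = 12.870 m.
Total horizontal offset = 18.320 m.

18.3 m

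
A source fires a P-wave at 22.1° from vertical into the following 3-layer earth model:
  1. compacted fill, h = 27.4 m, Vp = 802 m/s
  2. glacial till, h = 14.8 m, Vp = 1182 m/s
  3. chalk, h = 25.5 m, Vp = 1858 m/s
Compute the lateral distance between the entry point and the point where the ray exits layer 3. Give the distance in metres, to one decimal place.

66.3 m

Ray parameter p = sin 22.1° / 802 m/s = 4.6911e-04 s/m.
Layer 1: θ = 22.10°; offset = 27.4·tan 22.10° = 11.126 m.
Layer 2: sin θ = p·1182 = 0.5545 → θ = 33.68°; offset = 14.8·tan 33.68° = 9.861 m.
Layer 3: sin θ = p·1858 = 0.8716 → θ = 60.65°; offset = 25.5·tan 60.65° = 45.339 m.
Total horizontal offset = 66.326 m.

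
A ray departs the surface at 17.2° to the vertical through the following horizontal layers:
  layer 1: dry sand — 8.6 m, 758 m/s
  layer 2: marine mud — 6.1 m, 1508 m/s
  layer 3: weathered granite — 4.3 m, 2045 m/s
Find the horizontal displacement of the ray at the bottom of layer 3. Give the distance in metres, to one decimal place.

Ray parameter p = sin 17.2° / 758 m/s = 3.9012e-04 s/m.
Layer 1: θ = 17.20°; offset = 8.6·tan 17.20° = 2.662 m.
Layer 2: sin θ = p·1508 = 0.5883 → θ = 36.04°; offset = 6.1·tan 36.04° = 4.438 m.
Layer 3: sin θ = p·2045 = 0.7978 → θ = 52.92°; offset = 4.3·tan 52.92° = 5.690 m.
Total horizontal offset = 12.790 m.

12.8 m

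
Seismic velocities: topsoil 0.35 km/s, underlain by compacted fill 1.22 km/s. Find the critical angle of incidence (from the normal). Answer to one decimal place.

16.7°

At critical incidence the refracted ray runs along the interface (θ₂ = 90°), so sin θ_c = V₁/V₂.
θ_c = arcsin(0.35/1.22) = arcsin 0.2869 = 16.67°.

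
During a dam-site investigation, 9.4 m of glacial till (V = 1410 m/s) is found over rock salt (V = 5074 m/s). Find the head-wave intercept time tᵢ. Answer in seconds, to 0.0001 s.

0.0128 s

tᵢ = 2h·√(V₂²−V₁²)/(V₁V₂).
√(V₂²−V₁²) = √(5074²−1410²) = 4874.2 m/s.
tᵢ = 2·9.4·4874.2/(1410·5074) = 0.01281 s.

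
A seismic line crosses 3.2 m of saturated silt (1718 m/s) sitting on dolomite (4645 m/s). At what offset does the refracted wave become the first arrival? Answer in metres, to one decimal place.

9.4 m

x_cross = 2h·√((V₂+V₁)/(V₂−V₁)).
(V₂+V₁)/(V₂−V₁) = (4645+1718)/(4645−1718) = 2.1739; √ = 1.4744.
x_cross = 2·3.2·1.4744 = 9.44 m.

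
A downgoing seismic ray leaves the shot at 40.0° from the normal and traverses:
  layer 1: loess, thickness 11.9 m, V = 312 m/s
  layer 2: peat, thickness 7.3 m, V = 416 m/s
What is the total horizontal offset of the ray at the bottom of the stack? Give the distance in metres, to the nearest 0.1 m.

22.1 m

Ray parameter p = sin 40.0° / 312 m/s = 2.0602e-03 s/m.
Layer 1: θ = 40.00°; offset = 11.9·tan 40.00° = 9.985 m.
Layer 2: sin θ = p·416 = 0.8571 → θ = 58.99°; offset = 7.3·tan 58.99° = 12.143 m.
Summing the layer offsets gives 22.128 m.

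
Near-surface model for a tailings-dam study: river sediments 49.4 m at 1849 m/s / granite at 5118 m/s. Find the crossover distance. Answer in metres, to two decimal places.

x_cross = 2h·√((V₂+V₁)/(V₂−V₁)).
(V₂+V₁)/(V₂−V₁) = (5118+1849)/(5118−1849) = 2.1312; √ = 1.4599.
x_cross = 2·49.4·1.4599 = 144.24 m.

144.24 m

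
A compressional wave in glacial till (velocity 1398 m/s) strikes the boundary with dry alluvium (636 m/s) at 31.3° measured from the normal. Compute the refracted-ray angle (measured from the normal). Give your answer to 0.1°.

Snell's law: sin θ₂ = (V₂/V₁)·sin θ₁ = (636/1398)·sin 31.3° = 0.2363.
θ₂ = arcsin 0.2363 = 13.67° from the normal.

13.7°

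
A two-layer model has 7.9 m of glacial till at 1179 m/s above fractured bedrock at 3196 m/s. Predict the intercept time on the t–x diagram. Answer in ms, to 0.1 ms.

12.5 ms

θ_c = arcsin(V₁/V₂) = arcsin(1179/3196) = 21.65°; cos θ_c = 0.9295.
tᵢ = 2h·cos θ_c / V₁ = 2·7.9·0.9295 / 1179 = 0.01246 s.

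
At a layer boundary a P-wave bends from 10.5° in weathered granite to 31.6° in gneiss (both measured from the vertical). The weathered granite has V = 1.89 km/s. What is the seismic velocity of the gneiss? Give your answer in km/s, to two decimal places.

5.43 km/s

Snell's law: sin 10.5°/V₁ = sin 31.6°/V₂.
V₂ = V₁·sin 31.6°/sin 10.5° = 1.89 × 2.8753 = 5.43 km/s.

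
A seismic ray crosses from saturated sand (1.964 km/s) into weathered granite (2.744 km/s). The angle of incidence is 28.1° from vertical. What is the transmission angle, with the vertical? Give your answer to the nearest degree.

41°

sin θ₁/V₁ = sin θ₂/V₂ ⇒ sin θ₂ = 2.744·sin 28.1°/1.964 = 2.744·0.4710/1.964 = 0.6581.
θ₂ = arcsin 0.6581 = 41.15° from the normal.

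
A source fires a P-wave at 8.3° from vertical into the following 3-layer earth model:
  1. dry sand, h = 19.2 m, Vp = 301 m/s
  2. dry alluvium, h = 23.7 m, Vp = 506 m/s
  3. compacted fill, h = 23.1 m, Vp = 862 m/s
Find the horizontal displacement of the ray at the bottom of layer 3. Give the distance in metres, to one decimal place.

Apply Snell's law at each interface; in layer i the horizontal offset is hᵢ·tan θᵢ.
Layer 1: θ = 8.30°; offset = 19.2·tan 8.30° = 2.801 m.
Layer 2: sin θ = 506·sin 8.3°/301 = 0.2427, θ = 14.04°; offset = 23.7·tan 14.04° = 5.929 m.
Layer 3: sin θ = 862·sin 8.3°/301 = 0.4134, θ = 24.42°; offset = 23.1·tan 24.42° = 10.488 m.
Total horizontal offset = 19.217 m.

19.2 m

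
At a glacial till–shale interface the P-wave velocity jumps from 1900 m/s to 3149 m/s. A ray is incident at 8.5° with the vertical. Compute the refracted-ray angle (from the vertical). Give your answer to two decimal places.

Snell's law: sin θ₂ = (V₂/V₁)·sin θ₁ = (3149/1900)·sin 8.5° = 0.2450.
θ₂ = arcsin 0.2450 = 14.18° from the normal.

14.18°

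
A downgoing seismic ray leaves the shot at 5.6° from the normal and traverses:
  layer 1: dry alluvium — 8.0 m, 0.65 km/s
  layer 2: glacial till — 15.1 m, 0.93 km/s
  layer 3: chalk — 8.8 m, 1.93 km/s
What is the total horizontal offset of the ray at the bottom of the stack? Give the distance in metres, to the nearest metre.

6 m

Apply Snell's law at each interface; in layer i the horizontal offset is hᵢ·tan θᵢ.
Layer 1: θ = 5.60°; offset = 8.0·tan 5.60° = 0.784 m.
Layer 2: sin θ = 0.93·sin 5.6°/0.65 = 0.1396, θ = 8.03°; offset = 15.1·tan 8.03° = 2.129 m.
Layer 3: sin θ = 1.93·sin 5.6°/0.65 = 0.2897, θ = 16.84°; offset = 8.8·tan 16.84° = 2.664 m.
Summing the layer offsets gives 5.578 m.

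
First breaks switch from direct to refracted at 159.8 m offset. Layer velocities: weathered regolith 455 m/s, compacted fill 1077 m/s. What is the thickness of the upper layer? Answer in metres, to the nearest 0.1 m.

50.9 m

h = (x_cross/2)·√((V₂−V₁)/(V₂+V₁)).
(V₂−V₁)/(V₂+V₁) = (1077−455)/(1077+455) = 0.4060; √ = 0.6372.
h = (159.8/2)·0.6372 = 50.91 m.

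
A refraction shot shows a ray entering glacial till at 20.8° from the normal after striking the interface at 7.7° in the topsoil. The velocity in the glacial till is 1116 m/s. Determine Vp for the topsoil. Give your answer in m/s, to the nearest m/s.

sin 7.7° = 0.1340; sin 20.8° = 0.3551.
V₁ = V₂·(sin θ₁/sin θ₂) = 1116·(0.1340/0.3551) = 421.08 m/s.

421 m/s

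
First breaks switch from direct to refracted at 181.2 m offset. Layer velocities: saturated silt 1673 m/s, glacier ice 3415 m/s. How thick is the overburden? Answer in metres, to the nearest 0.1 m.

x_cross = 2h·√((V₂+V₁)/(V₂−V₁)) → h = x_cross / (2·√((V₂+V₁)/(V₂−V₁))).
√((V₂+V₁)/(V₂−V₁)) = √((3415+1673)/(3415−1673)) = 1.7090.
h = 181.2 / (2·1.7090) = 53.01 m.

53.0 m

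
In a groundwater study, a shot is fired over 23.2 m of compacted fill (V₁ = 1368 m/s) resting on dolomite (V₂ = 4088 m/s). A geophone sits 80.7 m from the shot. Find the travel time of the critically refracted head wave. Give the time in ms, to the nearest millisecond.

t = x/V₂ + 2h·√(V₂²−V₁²)/(V₁V₂).
√(V₂²−V₁²) = √(4088²−1368²) = 3852.3 m/s; delay term = 2·23.2·3852.3/(1368·4088) = 0.03196 s.
t = 80.7/4088 + 0.03196 = 0.05170 s.

52 ms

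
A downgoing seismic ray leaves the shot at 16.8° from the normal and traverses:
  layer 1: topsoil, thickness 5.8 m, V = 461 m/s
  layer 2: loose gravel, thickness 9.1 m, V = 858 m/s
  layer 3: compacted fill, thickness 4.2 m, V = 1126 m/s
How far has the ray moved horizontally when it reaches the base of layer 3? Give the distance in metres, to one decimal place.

11.7 m

Apply Snell's law at each interface; in layer i the horizontal offset is hᵢ·tan θᵢ.
Layer 1: θ = 16.80°; offset = 5.8·tan 16.80° = 1.751 m.
Layer 2: sin θ = 858·sin 16.8°/461 = 0.5379, θ = 32.54°; offset = 9.1·tan 32.54° = 5.807 m.
Layer 3: sin θ = 1126·sin 16.8°/461 = 0.7060, θ = 44.91°; offset = 4.2·tan 44.91° = 4.186 m.
Total horizontal offset = 11.745 m.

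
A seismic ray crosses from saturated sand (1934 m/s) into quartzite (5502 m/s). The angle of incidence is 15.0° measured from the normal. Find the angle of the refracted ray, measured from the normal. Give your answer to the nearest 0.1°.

sin θ₁/V₁ = sin θ₂/V₂ ⇒ sin θ₂ = 5502·sin 15.0°/1934 = 5502·0.2588/1934 = 0.7363.
θ₂ = arcsin 0.7363 = 47.42° from the normal.

47.4°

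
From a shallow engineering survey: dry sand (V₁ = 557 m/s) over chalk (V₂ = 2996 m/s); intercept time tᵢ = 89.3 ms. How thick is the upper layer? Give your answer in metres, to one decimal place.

θ_c = arcsin(557/2996) = 10.71°; cos θ_c = 0.9826.
tᵢ = 2h cos θ_c/V₁ ⇒ h = tᵢ·V₁/(2 cos θ_c) = 0.0893·557/(2·0.9826) = 25.31 m.

25.3 m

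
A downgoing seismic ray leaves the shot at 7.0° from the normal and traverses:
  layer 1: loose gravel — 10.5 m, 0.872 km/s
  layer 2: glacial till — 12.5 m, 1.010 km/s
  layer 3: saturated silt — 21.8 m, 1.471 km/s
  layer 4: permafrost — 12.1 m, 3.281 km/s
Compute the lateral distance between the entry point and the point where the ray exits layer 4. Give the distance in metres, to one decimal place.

Apply Snell's law at each interface; in layer i the horizontal offset is hᵢ·tan θᵢ.
Layer 1: θ = 7.00°; offset = 10.5·tan 7.00° = 1.289 m.
Layer 2: sin θ = 1.010·sin 7.0°/0.872 = 0.1412, θ = 8.11°; offset = 12.5·tan 8.11° = 1.782 m.
Layer 3: sin θ = 1.471·sin 7.0°/0.872 = 0.2056, θ = 11.86°; offset = 21.8·tan 11.86° = 4.580 m.
Layer 4: sin θ = 3.281·sin 7.0°/0.872 = 0.4585, θ = 27.29°; offset = 12.1·tan 27.29° = 6.244 m.
Summing the layer offsets gives 13.895 m.

13.9 m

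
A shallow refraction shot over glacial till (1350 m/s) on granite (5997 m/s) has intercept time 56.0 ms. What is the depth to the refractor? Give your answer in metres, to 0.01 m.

38.80 m

h = tᵢ·V₁·V₂ / (2·√(V₂²−V₁²)).
√(V₂²−V₁²) = √(5997² − 1350²) = 5843.1 m/s.
h = 0.056 s × 1350 × 5997 / (2 × 5843.1) = 38.80 m.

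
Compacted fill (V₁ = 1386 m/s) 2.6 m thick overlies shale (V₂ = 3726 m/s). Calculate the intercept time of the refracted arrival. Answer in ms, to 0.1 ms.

3.5 ms

θ_c = arcsin(V₁/V₂) = arcsin(1386/3726) = 21.84°; cos θ_c = 0.9282.
tᵢ = 2h·cos θ_c / V₁ = 2·2.6·0.9282 / 1386 = 0.00348 s.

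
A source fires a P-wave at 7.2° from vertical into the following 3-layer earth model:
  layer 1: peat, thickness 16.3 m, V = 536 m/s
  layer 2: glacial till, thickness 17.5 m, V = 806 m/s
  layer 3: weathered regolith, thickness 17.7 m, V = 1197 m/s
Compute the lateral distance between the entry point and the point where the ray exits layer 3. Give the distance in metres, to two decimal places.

10.58 m

Ray parameter p = sin 7.2° / 536 m/s = 2.3383e-04 s/m.
Layer 1: θ = 7.20°; offset = 16.3·tan 7.20° = 2.0592 m.
Layer 2: sin θ = p·806 = 0.1885 → θ = 10.86°; offset = 17.5·tan 10.86° = 3.3584 m.
Layer 3: sin θ = p·1197 = 0.2799 → θ = 16.25°; offset = 17.7·tan 16.25° = 5.1604 m.
Σ offsets = 10.5779 m.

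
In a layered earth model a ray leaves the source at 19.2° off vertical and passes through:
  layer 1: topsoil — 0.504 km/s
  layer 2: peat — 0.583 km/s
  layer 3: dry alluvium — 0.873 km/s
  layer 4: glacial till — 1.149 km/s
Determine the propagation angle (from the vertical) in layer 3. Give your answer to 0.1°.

Ray parameter p = sin 19.2° / 0.504 = 6.5251e-01 s/km.
sin θ_3 = p·V_3 = 6.5251e-01 × 0.873 = 0.5696.
θ_3 = 34.73° from the vertical.

34.7°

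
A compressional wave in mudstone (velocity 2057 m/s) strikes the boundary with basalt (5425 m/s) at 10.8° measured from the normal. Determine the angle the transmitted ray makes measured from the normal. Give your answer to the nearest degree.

Snell's law: sin θ₂ = (V₂/V₁)·sin θ₁ = (5425/2057)·sin 10.8° = 0.4942.
θ₂ = sin⁻¹(0.4942) = 29.62° (from vertical).

30°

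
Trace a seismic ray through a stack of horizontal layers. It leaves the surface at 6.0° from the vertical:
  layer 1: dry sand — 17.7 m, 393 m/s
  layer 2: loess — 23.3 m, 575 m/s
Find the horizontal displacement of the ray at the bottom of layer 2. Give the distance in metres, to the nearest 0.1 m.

p = sin θ₁/V₁ = sin 6.0°/393 = 2.6598e-04 s/m is conserved through the stack.
Layer 1: θ = 6.00°; offset = 17.7·tan 6.00° = 1.860 m.
Layer 2: sin θ = p·575 = 0.1529 → θ = 8.80°; offset = 23.3·tan 8.80° = 3.606 m.
Total horizontal offset = 5.466 m.

5.5 m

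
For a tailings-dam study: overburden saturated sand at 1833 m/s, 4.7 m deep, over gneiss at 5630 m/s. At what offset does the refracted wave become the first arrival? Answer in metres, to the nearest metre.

13 m

θ_c = arcsin(1833/5630) = 19.00°, so cos θ_c = 0.9455 and tᵢ = 2h cos θ_c/V₁ = 0.0048 s.
At crossover x/V₁ = x/V₂ + tᵢ ⇒ x = tᵢ/(1/V₁ − 1/V₂) = 0.00485/(5.4555e-04 − 1.7762e-04) = 13.18 m.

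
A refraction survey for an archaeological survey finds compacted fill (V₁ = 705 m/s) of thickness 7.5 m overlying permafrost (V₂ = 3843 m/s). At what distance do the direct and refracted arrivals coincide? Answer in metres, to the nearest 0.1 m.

18.1 m

x_cross = 2h·√((V₂+V₁)/(V₂−V₁)).
(V₂+V₁)/(V₂−V₁) = (3843+705)/(3843−705) = 1.4493; √ = 1.2039.
x_cross = 2·7.5·1.2039 = 18.06 m.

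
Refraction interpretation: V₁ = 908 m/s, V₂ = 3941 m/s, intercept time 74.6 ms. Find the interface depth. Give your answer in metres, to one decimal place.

h = tᵢ·V₁·V₂ / (2·√(V₂²−V₁²)).
√(V₂²−V₁²) = √(3941² − 908²) = 3835.0 m/s.
h = 0.0746 s × 908 × 3941 / (2 × 3835.0) = 34.80 m.

34.8 m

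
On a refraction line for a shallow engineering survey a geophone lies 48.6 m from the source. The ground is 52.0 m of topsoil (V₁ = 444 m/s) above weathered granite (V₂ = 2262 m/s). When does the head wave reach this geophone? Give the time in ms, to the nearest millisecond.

t = x/V₂ + 2h·√(V₂²−V₁²)/(V₁V₂).
√(V₂²−V₁²) = √(2262²−444²) = 2218.0 m/s; delay term = 2·52.0·2218.0/(444·2262) = 0.22968 s.
t = 48.6/2262 + 0.22968 = 0.25116 s.

251 ms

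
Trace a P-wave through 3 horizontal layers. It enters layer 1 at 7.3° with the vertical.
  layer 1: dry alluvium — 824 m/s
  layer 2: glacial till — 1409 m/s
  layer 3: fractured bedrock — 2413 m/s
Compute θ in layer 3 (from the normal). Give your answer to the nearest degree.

Snell's law across each interface conserves sin θ / V, so sin θ_3 = V_3·sin θ₁/V₁.
sin θ_3 = 2413 × sin 7.3° / 824 = 0.3721.
θ_3 = arcsin 0.3721 = 21.84°.

22°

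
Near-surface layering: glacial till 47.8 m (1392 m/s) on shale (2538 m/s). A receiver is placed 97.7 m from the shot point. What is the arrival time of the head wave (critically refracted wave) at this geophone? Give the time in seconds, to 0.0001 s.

0.0959 s

θ_c = arcsin(V₁/V₂) = arcsin(1392/2538) = 33.26°, cos θ_c = 0.8362.
Intercept time tᵢ = 2h cos θ_c / V₁ = 2·47.8·0.8362/1392 = 0.05743 s.
t = x/V₂ + tᵢ = 97.7/2538 + 0.05743 = 0.09592 s.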